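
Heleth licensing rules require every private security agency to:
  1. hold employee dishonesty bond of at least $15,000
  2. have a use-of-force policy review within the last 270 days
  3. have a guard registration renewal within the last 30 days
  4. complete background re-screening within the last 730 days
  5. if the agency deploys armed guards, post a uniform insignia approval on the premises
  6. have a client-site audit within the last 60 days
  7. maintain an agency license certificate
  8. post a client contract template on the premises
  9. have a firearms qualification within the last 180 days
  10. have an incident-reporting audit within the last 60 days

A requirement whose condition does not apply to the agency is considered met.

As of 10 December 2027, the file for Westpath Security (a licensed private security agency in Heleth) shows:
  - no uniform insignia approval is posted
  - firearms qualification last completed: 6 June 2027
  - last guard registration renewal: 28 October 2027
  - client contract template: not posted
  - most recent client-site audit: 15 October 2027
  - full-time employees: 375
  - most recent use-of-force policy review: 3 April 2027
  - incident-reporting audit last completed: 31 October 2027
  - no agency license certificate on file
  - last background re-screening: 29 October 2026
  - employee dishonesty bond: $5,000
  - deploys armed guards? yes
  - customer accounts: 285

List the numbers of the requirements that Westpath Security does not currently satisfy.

1, 3, 5, 7, 8, 9

1. employee dishonesty bond $5,000 < $15,000 → not met
2. use-of-force policy review 251 days ago vs limit 270 → met
3. guard registration renewal 43 days ago vs limit 30 → not met
4. background re-screening 407 days ago vs limit 730 → met
5. condition 'deploys armed guards' holds; uniform insignia approval absent → not met
6. client-site audit 56 days ago vs limit 60 → met
7. agency license certificate absent → not met
8. client contract template absent → not met
9. firearms qualification 187 days ago vs limit 180 → not met
10. incident-reporting audit 40 days ago vs limit 60 → met
Not met: 1, 3, 5, 7, 8, 9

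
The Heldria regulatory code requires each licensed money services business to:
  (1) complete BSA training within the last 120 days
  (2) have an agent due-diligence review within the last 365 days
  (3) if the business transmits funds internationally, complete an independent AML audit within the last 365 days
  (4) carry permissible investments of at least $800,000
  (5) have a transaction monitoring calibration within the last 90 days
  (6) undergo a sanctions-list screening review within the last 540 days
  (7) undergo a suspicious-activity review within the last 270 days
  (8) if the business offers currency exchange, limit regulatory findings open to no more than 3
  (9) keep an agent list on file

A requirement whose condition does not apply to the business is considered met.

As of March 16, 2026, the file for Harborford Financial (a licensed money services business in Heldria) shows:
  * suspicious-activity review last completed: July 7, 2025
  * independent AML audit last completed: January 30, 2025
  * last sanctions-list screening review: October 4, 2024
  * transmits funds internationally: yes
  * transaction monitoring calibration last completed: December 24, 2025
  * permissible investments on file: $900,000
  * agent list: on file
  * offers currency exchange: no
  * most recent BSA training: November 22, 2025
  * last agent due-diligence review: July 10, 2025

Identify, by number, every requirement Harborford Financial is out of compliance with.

1. BSA training 114 days ago vs limit 120 → met
2. agent due-diligence review 249 days ago vs limit 365 → met
3. condition 'transmits funds internationally' holds; independent AML audit 410 days ago vs limit 365 → not met
4. permissible investments $900,000 ≥ $800,000 → met
5. transaction monitoring calibration 82 days ago vs limit 90 → met
6. sanctions-list screening review 528 days ago vs limit 540 → met
7. suspicious-activity review 252 days ago vs limit 270 → met
8. condition 'offers currency exchange' does not hold → requirement n/a → met
9. agent list present → met
Not met: 3

3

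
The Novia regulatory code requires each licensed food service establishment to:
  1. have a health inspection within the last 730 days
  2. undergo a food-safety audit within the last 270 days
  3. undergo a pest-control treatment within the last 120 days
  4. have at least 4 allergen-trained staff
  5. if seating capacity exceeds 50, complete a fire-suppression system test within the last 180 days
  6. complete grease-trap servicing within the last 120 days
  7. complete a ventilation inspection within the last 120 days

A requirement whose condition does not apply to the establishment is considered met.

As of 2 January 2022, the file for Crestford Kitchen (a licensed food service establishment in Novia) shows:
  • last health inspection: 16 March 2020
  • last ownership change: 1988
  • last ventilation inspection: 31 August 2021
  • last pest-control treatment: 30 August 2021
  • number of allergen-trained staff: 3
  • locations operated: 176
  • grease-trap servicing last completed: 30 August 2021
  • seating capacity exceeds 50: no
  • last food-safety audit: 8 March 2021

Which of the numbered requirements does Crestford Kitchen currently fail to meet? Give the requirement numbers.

1. health inspection 657 days ago vs limit 730 → met
2. food-safety audit 300 days ago vs limit 270 → not met
3. pest-control treatment 125 days ago vs limit 120 → not met
4. allergen-trained staff 3 < 4 → not met
5. condition 'seating capacity exceeds 50' does not hold → requirement n/a → met
6. grease-trap servicing 125 days ago vs limit 120 → not met
7. ventilation inspection 124 days ago vs limit 120 → not met
Not met: 2, 3, 4, 6, 7

2, 3, 4, 6, 7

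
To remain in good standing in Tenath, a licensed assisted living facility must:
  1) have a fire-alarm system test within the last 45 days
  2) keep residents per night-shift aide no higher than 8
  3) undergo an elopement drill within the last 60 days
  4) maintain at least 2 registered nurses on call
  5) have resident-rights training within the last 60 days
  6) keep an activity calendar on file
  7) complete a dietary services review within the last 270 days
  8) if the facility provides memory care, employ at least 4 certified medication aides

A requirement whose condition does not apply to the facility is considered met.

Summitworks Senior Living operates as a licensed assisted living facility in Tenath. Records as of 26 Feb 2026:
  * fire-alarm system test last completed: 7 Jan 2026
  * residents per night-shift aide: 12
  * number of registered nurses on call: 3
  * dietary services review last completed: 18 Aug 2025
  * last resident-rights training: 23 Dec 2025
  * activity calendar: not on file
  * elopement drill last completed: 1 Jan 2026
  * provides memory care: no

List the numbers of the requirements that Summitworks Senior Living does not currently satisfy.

1, 2, 5, 6

1. fire-alarm system test 50 days ago vs limit 45 → not met
2. residents per night-shift aide 12 > 8 → not met
3. elopement drill 56 days ago vs limit 60 → met
4. registered nurses on call 3 ≥ 2 → met
5. resident-rights training 65 days ago vs limit 60 → not met
6. activity calendar absent → not met
7. dietary services review 192 days ago vs limit 270 → met
8. condition 'provides memory care' does not hold → requirement n/a → met
Not met: 1, 2, 5, 6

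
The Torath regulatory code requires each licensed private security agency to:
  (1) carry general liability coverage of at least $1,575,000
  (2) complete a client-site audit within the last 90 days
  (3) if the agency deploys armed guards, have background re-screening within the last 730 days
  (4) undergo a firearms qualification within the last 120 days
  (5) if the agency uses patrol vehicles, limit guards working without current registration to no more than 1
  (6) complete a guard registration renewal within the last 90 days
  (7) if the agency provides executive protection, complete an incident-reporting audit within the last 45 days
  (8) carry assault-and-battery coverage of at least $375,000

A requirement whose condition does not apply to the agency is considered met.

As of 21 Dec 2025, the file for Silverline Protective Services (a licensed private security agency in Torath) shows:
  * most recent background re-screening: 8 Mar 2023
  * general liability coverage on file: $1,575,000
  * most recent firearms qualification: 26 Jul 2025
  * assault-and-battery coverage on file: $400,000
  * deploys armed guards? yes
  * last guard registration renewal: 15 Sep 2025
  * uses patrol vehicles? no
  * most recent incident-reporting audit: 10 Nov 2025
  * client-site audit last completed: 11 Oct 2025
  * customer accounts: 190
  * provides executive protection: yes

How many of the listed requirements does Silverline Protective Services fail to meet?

3

1. general liability coverage $1,575,000 ≥ $1,575,000 → met
2. client-site audit 71 days ago vs limit 90 → met
3. condition 'deploys armed guards' holds; background re-screening 1019 days ago vs limit 730 → not met
4. firearms qualification 148 days ago vs limit 120 → not met
5. condition 'uses patrol vehicles' does not hold → requirement n/a → met
6. guard registration renewal 97 days ago vs limit 90 → not met
7. condition 'provides executive protection' holds; incident-reporting audit 41 days ago vs limit 45 → met
8. assault-and-battery coverage $400,000 ≥ $375,000 → met
Not met: 3 of 8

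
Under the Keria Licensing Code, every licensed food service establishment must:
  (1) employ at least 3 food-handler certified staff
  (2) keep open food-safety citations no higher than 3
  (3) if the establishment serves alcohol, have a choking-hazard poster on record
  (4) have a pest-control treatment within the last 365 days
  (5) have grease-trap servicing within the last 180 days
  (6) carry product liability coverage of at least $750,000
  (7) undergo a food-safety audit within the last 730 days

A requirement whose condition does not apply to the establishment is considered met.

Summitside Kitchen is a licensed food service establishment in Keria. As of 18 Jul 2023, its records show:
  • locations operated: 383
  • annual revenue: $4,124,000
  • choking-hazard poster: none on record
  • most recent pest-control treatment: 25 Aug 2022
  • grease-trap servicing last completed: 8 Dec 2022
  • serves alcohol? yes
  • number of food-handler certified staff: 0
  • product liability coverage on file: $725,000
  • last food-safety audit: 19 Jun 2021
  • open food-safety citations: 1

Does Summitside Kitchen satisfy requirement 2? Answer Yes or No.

Yes

2. open food-safety citations 1 ≤ 3 → met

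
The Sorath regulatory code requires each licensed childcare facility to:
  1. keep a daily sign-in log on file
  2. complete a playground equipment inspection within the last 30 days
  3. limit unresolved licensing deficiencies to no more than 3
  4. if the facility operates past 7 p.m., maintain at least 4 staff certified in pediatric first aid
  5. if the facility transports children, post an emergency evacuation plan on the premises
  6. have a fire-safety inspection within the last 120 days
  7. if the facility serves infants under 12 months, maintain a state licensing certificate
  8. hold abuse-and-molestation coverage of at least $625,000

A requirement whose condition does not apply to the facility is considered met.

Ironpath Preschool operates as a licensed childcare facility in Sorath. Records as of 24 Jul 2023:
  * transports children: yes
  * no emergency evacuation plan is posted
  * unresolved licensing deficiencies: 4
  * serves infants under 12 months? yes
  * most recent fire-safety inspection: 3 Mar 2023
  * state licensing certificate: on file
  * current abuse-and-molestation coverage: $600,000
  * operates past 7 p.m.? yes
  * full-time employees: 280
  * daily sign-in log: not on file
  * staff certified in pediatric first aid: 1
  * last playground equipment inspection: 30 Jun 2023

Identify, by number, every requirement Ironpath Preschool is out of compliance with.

1. daily sign-in log absent → not met
2. playground equipment inspection 24 days ago vs limit 30 → met
3. unresolved licensing deficiencies 4 > 3 → not met
4. condition 'operates past 7 p.m.' holds; staff certified in pediatric first aid 1 < 4 → not met
5. condition 'transports children' holds; emergency evacuation plan absent → not met
6. fire-safety inspection 143 days ago vs limit 120 → not met
7. condition 'serves infants under 12 months' holds; state licensing certificate present → met
8. abuse-and-molestation coverage $600,000 < $625,000 → not met
Not met: 1, 3, 4, 5, 6, 8

1, 3, 4, 5, 6, 8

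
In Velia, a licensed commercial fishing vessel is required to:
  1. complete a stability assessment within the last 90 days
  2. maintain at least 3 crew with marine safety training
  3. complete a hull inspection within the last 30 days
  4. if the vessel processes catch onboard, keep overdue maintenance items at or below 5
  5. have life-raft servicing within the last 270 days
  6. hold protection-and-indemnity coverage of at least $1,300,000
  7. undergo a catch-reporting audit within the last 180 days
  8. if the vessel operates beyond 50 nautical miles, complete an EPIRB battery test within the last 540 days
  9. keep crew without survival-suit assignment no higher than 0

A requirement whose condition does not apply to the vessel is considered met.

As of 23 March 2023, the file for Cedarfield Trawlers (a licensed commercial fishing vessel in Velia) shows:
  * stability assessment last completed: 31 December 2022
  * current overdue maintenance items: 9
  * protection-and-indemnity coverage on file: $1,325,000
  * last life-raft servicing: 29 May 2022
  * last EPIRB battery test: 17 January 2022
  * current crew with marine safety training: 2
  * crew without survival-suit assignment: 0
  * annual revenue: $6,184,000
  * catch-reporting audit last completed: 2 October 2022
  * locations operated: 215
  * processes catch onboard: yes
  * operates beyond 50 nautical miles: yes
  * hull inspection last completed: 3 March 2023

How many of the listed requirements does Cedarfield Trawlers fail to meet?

1. stability assessment 82 days ago vs limit 90 → met
2. crew with marine safety training 2 < 3 → not met
3. hull inspection 20 days ago vs limit 30 → met
4. condition 'processes catch onboard' holds; overdue maintenance items 9 > 5 → not met
5. life-raft servicing 298 days ago vs limit 270 → not met
6. protection-and-indemnity coverage $1,325,000 ≥ $1,300,000 → met
7. catch-reporting audit 172 days ago vs limit 180 → met
8. condition 'operates beyond 50 nautical miles' holds; EPIRB battery test 430 days ago vs limit 540 → met
9. crew without survival-suit assignment 0 ≤ 0 → met
Not met: 3 of 9

3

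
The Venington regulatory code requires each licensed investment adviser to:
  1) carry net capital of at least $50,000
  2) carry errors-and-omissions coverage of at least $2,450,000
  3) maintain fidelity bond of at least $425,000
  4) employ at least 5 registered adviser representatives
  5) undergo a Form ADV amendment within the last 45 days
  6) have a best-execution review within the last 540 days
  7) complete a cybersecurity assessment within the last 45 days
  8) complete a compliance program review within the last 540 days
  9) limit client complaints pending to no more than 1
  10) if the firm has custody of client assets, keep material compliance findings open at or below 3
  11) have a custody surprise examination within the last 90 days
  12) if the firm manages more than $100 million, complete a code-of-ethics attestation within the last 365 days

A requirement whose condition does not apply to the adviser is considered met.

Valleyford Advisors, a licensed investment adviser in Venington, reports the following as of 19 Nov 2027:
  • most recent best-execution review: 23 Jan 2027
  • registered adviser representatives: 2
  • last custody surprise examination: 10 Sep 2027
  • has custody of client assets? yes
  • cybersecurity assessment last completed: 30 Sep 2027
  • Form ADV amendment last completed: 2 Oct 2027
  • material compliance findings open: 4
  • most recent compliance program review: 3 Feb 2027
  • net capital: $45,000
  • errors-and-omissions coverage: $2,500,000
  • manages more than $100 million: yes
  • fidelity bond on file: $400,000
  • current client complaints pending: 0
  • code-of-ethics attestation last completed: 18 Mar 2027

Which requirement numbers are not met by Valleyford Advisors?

1, 3, 4, 5, 7, 10

1. net capital $45,000 < $50,000 → not met
2. errors-and-omissions coverage $2,500,000 ≥ $2,450,000 → met
3. fidelity bond $400,000 < $425,000 → not met
4. registered adviser representatives 2 < 5 → not met
5. Form ADV amendment 48 days ago vs limit 45 → not met
6. best-execution review 300 days ago vs limit 540 → met
7. cybersecurity assessment 50 days ago vs limit 45 → not met
8. compliance program review 289 days ago vs limit 540 → met
9. client complaints pending 0 ≤ 1 → met
10. condition 'has custody of client assets' holds; material compliance findings open 4 > 3 → not met
11. custody surprise examination 70 days ago vs limit 90 → met
12. condition 'manages more than $100 million' holds; code-of-ethics attestation 246 days ago vs limit 365 → met
Not met: 1, 3, 4, 5, 7, 10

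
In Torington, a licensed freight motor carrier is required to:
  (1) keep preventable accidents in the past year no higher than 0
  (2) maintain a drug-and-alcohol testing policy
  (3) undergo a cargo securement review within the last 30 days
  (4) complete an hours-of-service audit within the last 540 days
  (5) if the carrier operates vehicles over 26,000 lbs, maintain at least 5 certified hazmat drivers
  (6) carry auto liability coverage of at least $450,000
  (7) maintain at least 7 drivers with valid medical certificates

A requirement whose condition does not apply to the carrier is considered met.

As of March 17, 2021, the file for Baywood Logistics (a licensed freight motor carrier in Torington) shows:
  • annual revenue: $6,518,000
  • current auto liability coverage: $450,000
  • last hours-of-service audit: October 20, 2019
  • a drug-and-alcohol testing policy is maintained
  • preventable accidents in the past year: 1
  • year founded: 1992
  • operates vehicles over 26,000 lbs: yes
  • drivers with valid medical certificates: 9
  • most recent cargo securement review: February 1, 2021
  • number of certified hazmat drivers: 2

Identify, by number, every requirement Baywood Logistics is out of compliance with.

1, 3, 5

1. preventable accidents in the past year 1 > 0 → not met
2. drug-and-alcohol testing policy present → met
3. cargo securement review 44 days ago vs limit 30 → not met
4. hours-of-service audit 514 days ago vs limit 540 → met
5. condition 'operates vehicles over 26,000 lbs' holds; certified hazmat drivers 2 < 5 → not met
6. auto liability coverage $450,000 ≥ $450,000 → met
7. drivers with valid medical certificates 9 ≥ 7 → met
Not met: 1, 3, 5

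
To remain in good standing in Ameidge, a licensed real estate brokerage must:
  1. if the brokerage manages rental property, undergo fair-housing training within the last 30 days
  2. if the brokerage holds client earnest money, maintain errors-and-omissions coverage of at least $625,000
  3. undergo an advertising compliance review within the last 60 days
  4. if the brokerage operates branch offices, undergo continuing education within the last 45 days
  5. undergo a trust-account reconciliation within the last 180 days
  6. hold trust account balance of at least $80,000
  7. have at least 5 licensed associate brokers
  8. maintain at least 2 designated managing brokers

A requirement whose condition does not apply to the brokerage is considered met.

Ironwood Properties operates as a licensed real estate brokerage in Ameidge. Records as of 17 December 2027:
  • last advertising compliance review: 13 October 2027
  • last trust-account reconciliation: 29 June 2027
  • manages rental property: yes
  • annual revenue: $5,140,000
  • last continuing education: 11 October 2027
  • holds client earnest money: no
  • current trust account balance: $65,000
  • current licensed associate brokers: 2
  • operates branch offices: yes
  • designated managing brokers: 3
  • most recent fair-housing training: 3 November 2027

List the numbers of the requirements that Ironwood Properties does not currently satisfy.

1, 3, 4, 6, 7

1. condition 'manages rental property' holds; fair-housing training 44 days ago vs limit 30 → not met
2. condition 'holds client earnest money' does not hold → requirement n/a → met
3. advertising compliance review 65 days ago vs limit 60 → not met
4. condition 'operates branch offices' holds; continuing education 67 days ago vs limit 45 → not met
5. trust-account reconciliation 171 days ago vs limit 180 → met
6. trust account balance $65,000 < $80,000 → not met
7. licensed associate brokers 2 < 5 → not met
8. designated managing brokers 3 ≥ 2 → met
Not met: 1, 3, 4, 6, 7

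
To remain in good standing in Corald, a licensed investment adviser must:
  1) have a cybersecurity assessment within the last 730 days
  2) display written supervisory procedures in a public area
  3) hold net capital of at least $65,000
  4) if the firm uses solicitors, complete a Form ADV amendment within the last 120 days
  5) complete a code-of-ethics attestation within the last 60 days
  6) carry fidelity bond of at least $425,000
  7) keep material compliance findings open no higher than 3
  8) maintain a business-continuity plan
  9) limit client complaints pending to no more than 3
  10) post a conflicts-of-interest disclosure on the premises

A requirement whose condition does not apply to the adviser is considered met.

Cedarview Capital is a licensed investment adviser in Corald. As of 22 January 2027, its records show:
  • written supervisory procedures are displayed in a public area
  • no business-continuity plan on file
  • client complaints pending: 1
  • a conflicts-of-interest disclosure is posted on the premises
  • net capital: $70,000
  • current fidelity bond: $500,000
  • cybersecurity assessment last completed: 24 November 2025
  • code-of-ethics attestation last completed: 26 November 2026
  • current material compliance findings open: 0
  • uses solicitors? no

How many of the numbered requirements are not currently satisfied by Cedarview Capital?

1

1. cybersecurity assessment 424 days ago vs limit 730 → met
2. written supervisory procedures present → met
3. net capital $70,000 ≥ $65,000 → met
4. condition 'uses solicitors' does not hold → requirement n/a → met
5. code-of-ethics attestation 57 days ago vs limit 60 → met
6. fidelity bond $500,000 ≥ $425,000 → met
7. material compliance findings open 0 ≤ 3 → met
8. business-continuity plan absent → not met
9. client complaints pending 1 ≤ 3 → met
10. conflicts-of-interest disclosure present → met
Not met: 1 of 10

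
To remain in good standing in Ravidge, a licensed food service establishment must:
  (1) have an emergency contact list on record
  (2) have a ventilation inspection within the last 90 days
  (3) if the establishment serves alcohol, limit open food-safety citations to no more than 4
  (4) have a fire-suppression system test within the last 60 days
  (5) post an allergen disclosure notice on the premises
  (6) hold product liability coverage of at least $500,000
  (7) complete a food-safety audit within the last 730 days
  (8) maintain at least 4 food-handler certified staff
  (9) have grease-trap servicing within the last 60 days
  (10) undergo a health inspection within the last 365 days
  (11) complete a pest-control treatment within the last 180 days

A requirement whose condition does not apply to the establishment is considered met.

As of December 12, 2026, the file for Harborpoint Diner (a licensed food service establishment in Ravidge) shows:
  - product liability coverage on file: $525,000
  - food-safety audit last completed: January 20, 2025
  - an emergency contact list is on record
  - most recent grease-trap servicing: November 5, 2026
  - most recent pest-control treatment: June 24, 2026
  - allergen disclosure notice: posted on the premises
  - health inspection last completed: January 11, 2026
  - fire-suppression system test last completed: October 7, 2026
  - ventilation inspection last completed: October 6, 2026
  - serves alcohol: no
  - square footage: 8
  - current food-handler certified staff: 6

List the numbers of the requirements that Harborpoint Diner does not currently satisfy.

1. emergency contact list present → met
2. ventilation inspection 67 days ago vs limit 90 → met
3. condition 'serves alcohol' does not hold → requirement n/a → met
4. fire-suppression system test 66 days ago vs limit 60 → not met
5. allergen disclosure notice present → met
6. product liability coverage $525,000 ≥ $500,000 → met
7. food-safety audit 691 days ago vs limit 730 → met
8. food-handler certified staff 6 ≥ 4 → met
9. grease-trap servicing 37 days ago vs limit 60 → met
10. health inspection 335 days ago vs limit 365 → met
11. pest-control treatment 171 days ago vs limit 180 → met
Not met: 4

4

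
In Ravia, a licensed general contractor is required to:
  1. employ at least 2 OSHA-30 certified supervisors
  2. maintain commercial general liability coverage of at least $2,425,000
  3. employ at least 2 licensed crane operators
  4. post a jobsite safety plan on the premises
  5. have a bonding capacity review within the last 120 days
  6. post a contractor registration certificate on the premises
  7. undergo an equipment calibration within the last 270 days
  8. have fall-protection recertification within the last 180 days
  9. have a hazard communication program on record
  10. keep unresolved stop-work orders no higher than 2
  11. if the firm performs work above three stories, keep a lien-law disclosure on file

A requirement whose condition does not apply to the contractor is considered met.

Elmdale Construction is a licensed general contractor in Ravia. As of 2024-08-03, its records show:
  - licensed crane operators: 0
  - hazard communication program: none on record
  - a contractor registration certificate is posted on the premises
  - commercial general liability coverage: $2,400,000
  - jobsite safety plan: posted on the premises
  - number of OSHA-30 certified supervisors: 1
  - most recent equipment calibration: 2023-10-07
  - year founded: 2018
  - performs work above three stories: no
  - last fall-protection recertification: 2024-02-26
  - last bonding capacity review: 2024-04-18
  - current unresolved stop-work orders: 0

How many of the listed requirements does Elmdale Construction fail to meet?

5

1. OSHA-30 certified supervisors 1 < 2 → not met
2. commercial general liability coverage $2,400,000 < $2,425,000 → not met
3. licensed crane operators 0 < 2 → not met
4. jobsite safety plan present → met
5. bonding capacity review 107 days ago vs limit 120 → met
6. contractor registration certificate present → met
7. equipment calibration 301 days ago vs limit 270 → not met
8. fall-protection recertification 159 days ago vs limit 180 → met
9. hazard communication program absent → not met
10. unresolved stop-work orders 0 ≤ 2 → met
11. condition 'performs work above three stories' does not hold → requirement n/a → met
Not met: 5 of 11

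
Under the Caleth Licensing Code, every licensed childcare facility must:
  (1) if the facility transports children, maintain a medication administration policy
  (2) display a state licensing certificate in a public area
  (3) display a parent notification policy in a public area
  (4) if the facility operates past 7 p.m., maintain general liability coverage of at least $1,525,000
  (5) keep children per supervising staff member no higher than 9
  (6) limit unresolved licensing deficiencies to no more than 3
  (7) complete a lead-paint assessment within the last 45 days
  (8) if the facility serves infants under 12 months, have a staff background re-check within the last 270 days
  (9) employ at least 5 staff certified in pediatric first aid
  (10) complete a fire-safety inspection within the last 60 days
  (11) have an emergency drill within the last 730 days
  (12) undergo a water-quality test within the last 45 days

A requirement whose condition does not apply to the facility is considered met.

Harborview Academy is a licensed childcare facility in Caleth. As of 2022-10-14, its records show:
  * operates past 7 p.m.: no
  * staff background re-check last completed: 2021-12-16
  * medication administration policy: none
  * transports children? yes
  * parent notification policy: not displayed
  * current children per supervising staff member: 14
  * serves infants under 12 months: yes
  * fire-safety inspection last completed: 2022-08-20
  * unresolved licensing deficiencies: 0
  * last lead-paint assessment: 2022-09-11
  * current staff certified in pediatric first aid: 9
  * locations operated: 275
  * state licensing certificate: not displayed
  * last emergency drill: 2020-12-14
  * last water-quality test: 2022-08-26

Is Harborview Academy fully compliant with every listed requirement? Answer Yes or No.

1. condition 'transports children' holds; medication administration policy absent → not met
2. state licensing certificate absent → not met
3. parent notification policy absent → not met
4. condition 'operates past 7 p.m.' does not hold → requirement n/a → met
5. children per supervising staff member 14 > 9 → not met
6. unresolved licensing deficiencies 0 ≤ 3 → met
7. lead-paint assessment 33 days ago vs limit 45 → met
8. condition 'serves infants under 12 months' holds; staff background re-check 302 days ago vs limit 270 → not met
9. staff certified in pediatric first aid 9 ≥ 5 → met
10. fire-safety inspection 55 days ago vs limit 60 → met
11. emergency drill 669 days ago vs limit 730 → met
12. water-quality test 49 days ago vs limit 45 → not met
Not met: 1, 2, 3, 5, 8, 12

No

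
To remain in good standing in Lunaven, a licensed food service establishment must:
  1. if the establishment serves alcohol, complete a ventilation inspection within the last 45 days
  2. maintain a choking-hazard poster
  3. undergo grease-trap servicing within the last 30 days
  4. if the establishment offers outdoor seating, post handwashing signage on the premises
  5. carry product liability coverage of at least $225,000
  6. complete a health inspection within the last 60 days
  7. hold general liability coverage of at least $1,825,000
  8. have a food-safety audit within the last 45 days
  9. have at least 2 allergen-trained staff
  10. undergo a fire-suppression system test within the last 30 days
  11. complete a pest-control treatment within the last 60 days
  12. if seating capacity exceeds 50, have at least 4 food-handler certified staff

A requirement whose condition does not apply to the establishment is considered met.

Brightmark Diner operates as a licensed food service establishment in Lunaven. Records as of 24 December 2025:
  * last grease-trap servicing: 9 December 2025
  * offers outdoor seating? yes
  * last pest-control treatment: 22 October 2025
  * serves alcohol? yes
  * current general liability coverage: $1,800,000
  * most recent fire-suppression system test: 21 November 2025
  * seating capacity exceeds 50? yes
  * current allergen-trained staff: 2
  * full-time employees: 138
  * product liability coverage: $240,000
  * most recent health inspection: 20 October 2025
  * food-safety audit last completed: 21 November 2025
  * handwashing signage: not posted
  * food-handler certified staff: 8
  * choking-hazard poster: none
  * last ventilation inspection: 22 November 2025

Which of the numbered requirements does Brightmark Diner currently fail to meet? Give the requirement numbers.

2, 4, 6, 7, 10, 11

1. condition 'serves alcohol' holds; ventilation inspection 32 days ago vs limit 45 → met
2. choking-hazard poster absent → not met
3. grease-trap servicing 15 days ago vs limit 30 → met
4. condition 'offers outdoor seating' holds; handwashing signage absent → not met
5. product liability coverage $240,000 ≥ $225,000 → met
6. health inspection 65 days ago vs limit 60 → not met
7. general liability coverage $1,800,000 < $1,825,000 → not met
8. food-safety audit 33 days ago vs limit 45 → met
9. allergen-trained staff 2 ≥ 2 → met
10. fire-suppression system test 33 days ago vs limit 30 → not met
11. pest-control treatment 63 days ago vs limit 60 → not met
12. condition 'seating capacity exceeds 50' holds; food-handler certified staff 8 ≥ 4 → met
Not met: 2, 4, 6, 7, 10, 11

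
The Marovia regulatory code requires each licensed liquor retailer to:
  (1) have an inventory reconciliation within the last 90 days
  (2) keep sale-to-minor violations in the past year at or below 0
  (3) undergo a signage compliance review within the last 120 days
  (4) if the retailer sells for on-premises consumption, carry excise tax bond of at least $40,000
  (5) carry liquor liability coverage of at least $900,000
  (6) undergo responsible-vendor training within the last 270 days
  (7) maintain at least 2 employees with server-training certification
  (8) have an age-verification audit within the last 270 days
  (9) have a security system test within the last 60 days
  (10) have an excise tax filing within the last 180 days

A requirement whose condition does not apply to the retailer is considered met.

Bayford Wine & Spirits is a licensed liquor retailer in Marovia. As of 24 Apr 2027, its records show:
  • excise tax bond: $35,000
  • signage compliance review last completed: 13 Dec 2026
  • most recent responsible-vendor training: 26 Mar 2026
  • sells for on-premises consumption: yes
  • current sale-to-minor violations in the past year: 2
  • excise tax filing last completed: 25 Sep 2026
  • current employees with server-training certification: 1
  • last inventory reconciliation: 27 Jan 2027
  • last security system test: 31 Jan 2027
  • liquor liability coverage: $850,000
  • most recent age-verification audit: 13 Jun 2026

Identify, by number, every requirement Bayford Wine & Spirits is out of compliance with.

1. inventory reconciliation 87 days ago vs limit 90 → met
2. sale-to-minor violations in the past year 2 > 0 → not met
3. signage compliance review 132 days ago vs limit 120 → not met
4. condition 'sells for on-premises consumption' holds; excise tax bond $35,000 < $40,000 → not met
5. liquor liability coverage $850,000 < $900,000 → not met
6. responsible-vendor training 394 days ago vs limit 270 → not met
7. employees with server-training certification 1 < 2 → not met
8. age-verification audit 315 days ago vs limit 270 → not met
9. security system test 83 days ago vs limit 60 → not met
10. excise tax filing 211 days ago vs limit 180 → not met
Not met: 2, 3, 4, 5, 6, 7, 8, 9, 10

2, 3, 4, 5, 6, 7, 8, 9, 10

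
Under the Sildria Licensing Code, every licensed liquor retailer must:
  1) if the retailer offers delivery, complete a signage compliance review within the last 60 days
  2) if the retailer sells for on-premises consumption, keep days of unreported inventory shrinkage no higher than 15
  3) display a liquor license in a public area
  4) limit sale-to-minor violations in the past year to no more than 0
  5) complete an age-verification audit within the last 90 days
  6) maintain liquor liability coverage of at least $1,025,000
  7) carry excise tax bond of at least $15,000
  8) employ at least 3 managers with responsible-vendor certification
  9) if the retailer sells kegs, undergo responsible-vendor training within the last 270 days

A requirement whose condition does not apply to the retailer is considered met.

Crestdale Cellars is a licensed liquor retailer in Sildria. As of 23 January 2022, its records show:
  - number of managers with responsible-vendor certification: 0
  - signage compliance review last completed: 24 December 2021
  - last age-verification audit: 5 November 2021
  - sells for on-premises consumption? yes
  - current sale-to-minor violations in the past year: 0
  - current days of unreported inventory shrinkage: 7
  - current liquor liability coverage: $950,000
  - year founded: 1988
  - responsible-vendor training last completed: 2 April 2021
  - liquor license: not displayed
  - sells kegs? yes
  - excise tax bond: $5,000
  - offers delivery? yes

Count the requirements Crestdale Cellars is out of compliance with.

1. condition 'offers delivery' holds; signage compliance review 30 days ago vs limit 60 → met
2. condition 'sells for on-premises consumption' holds; days of unreported inventory shrinkage 7 ≤ 15 → met
3. liquor license absent → not met
4. sale-to-minor violations in the past year 0 ≤ 0 → met
5. age-verification audit 79 days ago vs limit 90 → met
6. liquor liability coverage $950,000 < $1,025,000 → not met
7. excise tax bond $5,000 < $15,000 → not met
8. managers with responsible-vendor certification 0 < 3 → not met
9. condition 'sells kegs' holds; responsible-vendor training 296 days ago vs limit 270 → not met
Not met: 5 of 9

5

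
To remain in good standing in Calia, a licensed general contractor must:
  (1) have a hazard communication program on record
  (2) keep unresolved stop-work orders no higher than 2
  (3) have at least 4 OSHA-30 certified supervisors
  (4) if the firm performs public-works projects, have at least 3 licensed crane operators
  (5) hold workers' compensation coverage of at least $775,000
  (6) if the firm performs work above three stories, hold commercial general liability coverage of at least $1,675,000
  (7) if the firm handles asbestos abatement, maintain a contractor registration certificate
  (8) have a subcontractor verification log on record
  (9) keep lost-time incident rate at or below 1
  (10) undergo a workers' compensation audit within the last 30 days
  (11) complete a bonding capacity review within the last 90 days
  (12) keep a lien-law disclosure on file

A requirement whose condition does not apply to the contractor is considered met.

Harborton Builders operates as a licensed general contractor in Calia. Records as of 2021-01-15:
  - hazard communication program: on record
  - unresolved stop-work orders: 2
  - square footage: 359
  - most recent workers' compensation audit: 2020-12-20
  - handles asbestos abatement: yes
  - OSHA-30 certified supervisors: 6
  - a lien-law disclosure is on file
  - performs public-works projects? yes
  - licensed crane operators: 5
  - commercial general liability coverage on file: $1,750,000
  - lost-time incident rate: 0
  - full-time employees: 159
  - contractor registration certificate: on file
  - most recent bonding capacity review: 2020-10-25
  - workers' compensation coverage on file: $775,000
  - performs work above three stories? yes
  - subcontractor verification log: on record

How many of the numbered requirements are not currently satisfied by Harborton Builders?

1. hazard communication program present → met
2. unresolved stop-work orders 2 ≤ 2 → met
3. OSHA-30 certified supervisors 6 ≥ 4 → met
4. condition 'performs public-works projects' holds; licensed crane operators 5 ≥ 3 → met
5. workers' compensation coverage $775,000 ≥ $775,000 → met
6. condition 'performs work above three stories' holds; commercial general liability coverage $1,750,000 ≥ $1,675,000 → met
7. condition 'handles asbestos abatement' holds; contractor registration certificate present → met
8. subcontractor verification log present → met
9. lost-time incident rate 0 ≤ 1 → met
10. workers' compensation audit 26 days ago vs limit 30 → met
11. bonding capacity review 82 days ago vs limit 90 → met
12. lien-law disclosure present → met
Not met: 0 of 12

0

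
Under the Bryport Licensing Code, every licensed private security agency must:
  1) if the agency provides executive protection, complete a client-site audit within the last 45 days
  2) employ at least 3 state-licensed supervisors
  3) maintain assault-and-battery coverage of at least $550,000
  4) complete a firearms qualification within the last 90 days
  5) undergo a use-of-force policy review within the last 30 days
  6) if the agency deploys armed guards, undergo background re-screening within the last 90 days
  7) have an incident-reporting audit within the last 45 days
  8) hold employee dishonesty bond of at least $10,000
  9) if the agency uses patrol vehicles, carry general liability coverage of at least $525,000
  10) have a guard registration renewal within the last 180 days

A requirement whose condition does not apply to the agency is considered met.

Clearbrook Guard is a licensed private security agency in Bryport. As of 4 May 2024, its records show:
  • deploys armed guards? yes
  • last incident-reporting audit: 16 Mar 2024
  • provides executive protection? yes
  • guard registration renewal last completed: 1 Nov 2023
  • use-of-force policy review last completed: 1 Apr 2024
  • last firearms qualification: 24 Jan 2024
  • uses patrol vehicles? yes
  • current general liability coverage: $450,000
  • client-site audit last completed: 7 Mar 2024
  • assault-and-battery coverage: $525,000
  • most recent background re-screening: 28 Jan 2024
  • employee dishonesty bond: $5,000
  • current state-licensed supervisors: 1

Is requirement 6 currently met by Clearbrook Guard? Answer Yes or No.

No

6. condition 'deploys armed guards' holds; background re-screening 97 days ago vs limit 90 → not met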